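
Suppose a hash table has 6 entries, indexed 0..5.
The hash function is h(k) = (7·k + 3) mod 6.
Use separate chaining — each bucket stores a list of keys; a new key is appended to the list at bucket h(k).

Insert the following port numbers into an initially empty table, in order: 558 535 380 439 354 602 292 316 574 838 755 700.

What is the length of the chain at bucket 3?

2

558 -> bucket 3
535 -> bucket 4
380 -> bucket 5
439 -> bucket 4 (collision)
354 -> bucket 3 (collision)
602 -> bucket 5 (collision)
292 -> bucket 1
316 -> bucket 1 (collision)
574 -> bucket 1 (collision)
838 -> bucket 1 (collision)
755 -> bucket 2
700 -> bucket 1 (collision)
Final buckets:
0: -
1: 292 -> 316 -> 574 -> 838 -> 700
2: 755
3: 558 -> 354
4: 535 -> 439
5: 380 -> 602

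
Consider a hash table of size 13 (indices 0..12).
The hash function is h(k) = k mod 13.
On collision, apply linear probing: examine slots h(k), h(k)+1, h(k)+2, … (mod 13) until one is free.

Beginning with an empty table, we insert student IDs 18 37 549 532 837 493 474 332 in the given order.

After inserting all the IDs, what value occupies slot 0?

18: h=5 → slot 5
37: h=11 → slot 11
549: h=3 → slot 3
532: h=12 → slot 12
837: h=5, probe 5,6 → slot 6
493: h=12, probe 12,0 → slot 0
474: h=6, probe 6,7 → slot 7
332: h=7, probe 7,8 → slot 8
Table: [493, ., ., 549, ., 18, 837, 474, 332, ., ., 37, 532]

493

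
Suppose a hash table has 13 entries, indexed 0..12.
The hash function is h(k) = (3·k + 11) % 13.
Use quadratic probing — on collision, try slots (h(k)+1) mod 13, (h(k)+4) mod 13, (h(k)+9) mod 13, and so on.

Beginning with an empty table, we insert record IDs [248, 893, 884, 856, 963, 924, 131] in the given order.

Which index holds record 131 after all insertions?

4

248 hashes to 1; slot 1 is free => place at 1.
893 hashes to 12; slot 12 is free => place at 12.
884 hashes to 11; slot 11 is free => place at 11.
856 hashes to 5; slot 5 is free => place at 5.
963 hashes to 1; 1 taken => place at 2.
924 hashes to 1; 1,2,5 taken => place at 10.
131 hashes to 1; 1,2,5,10 taken => place at 4.
Table: [., 248, 963, ., 131, 856, ., ., ., ., 924, 884, 893]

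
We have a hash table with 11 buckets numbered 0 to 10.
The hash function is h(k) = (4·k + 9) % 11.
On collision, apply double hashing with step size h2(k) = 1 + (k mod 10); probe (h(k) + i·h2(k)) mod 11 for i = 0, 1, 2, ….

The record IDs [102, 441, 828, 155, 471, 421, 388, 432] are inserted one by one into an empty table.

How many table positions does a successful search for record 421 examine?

4

102 hashes to 10; slot 10 is free -> place at 10.
441 hashes to 2; slot 2 is free -> place at 2.
828 hashes to 10, h2=9; 10 taken -> place at 8.
155 hashes to 2, h2=6; 2,8 taken -> place at 3.
471 hashes to 1; slot 1 is free -> place at 1.
421 hashes to 10, h2=2; 10,1,3 taken -> place at 5.
388 hashes to 10, h2=9; 10,8 taken -> place at 6.
432 hashes to 10, h2=3; 10,2,5,8 taken -> place at 0.
Table: [432, 471, 441, 155, —, 421, 388, —, 828, —, 102]
Lookup 421: h=10, h2=2, probe 10,1,3,5 → found at 5.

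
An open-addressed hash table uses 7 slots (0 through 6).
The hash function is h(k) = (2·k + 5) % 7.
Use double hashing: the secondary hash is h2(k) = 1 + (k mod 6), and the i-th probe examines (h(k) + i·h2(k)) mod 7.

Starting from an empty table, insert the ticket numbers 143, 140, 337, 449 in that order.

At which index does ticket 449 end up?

143 hashes to 4; slot 4 is free -> place at 4.
140 hashes to 5; slot 5 is free -> place at 5.
337 hashes to 0; slot 0 is free -> place at 0.
449 hashes to 0, h2=6; 0 taken -> place at 6.
Table: [337, _, _, _, 143, 140, 449]

6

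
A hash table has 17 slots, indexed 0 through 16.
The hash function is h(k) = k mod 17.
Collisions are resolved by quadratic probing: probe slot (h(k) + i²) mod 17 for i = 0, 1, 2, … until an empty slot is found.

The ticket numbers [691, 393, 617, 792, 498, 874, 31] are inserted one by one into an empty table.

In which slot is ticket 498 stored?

Insert 691: h=11, slot 11 empty => index 11.
Insert 393: h=2, slot 2 empty => index 2.
Insert 617: h=5, slot 5 empty => index 5.
Insert 792: h=10, slot 10 empty => index 10.
Insert 498: h=5, slot 5 occupied => index 6.
Insert 874: h=7, slot 7 empty => index 7.
Insert 31: h=14, slot 14 empty => index 14.
Table: [-, -, 393, -, -, 617, 498, 874, -, -, 792, 691, -, -, 31, -, -]

6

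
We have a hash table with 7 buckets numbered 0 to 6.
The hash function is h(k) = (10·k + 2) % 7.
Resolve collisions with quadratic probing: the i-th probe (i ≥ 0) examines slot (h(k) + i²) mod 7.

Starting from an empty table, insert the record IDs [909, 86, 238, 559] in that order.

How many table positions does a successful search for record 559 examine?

2

Insert 909: h=6, slot 6 empty → index 6.
Insert 86: h=1, slot 1 empty → index 1.
Insert 238: h=2, slot 2 empty → index 2.
Insert 559: h=6, slot 6 occupied → index 0.
Table: [559, 86, 238, ∅, ∅, ∅, 909]
Lookup 559: h=6, probe 6,0 → found at 0.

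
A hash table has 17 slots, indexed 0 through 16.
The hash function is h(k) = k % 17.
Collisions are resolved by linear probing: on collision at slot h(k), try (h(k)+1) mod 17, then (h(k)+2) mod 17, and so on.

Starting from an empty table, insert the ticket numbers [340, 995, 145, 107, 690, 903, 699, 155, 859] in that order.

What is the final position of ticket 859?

Insert 340: h=0, slot 0 empty -> index 0.
Insert 995: h=9, slot 9 empty -> index 9.
Insert 145: h=9, slot 9 occupied -> index 10.
Insert 107: h=5, slot 5 empty -> index 5.
Insert 690: h=10, slot 10 occupied -> index 11.
Insert 903: h=2, slot 2 empty -> index 2.
Insert 699: h=2, slot 2 occupied -> index 3.
Insert 155: h=2, slots 2,3 occupied -> index 4.
Insert 859: h=9, slots 9,10,11 occupied -> index 12.
Table: [340, _, 903, 699, 155, 107, _, _, _, 995, 145, 690, 859, _, _, _, _]

12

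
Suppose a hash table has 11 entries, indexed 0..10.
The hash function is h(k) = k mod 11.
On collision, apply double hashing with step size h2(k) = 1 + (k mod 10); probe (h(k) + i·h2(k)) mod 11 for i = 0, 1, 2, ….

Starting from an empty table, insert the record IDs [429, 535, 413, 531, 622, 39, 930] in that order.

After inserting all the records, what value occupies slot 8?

Insert 429: h=0, slot 0 empty => index 0.
Insert 535: h=7, slot 7 empty => index 7.
Insert 413: h=6, slot 6 empty => index 6.
Insert 531: h=3, slot 3 empty => index 3.
Insert 622: h=6, h2=3, slot 6 occupied => index 9.
Insert 39: h=6, h2=10, slot 6 occupied => index 5.
Insert 930: h=6, h2=1, slots 6,7 occupied => index 8.
Table: [429, —, —, 531, —, 39, 413, 535, 930, 622, —]

930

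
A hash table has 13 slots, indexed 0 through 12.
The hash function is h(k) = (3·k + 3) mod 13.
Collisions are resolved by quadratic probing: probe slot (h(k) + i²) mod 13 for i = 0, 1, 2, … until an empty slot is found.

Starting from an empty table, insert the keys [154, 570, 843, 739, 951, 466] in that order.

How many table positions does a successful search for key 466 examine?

154 hashes to 10; slot 10 is free → place at 10.
570 hashes to 10; 10 taken → place at 11.
843 hashes to 10; 10,11 taken → place at 1.
739 hashes to 10; 10,11,1 taken → place at 6.
951 hashes to 9; slot 9 is free → place at 9.
466 hashes to 10; 10,11,1,6 taken → place at 0.
Table: [466, 843, ∅, ∅, ∅, ∅, 739, ∅, ∅, 951, 154, 570, ∅]
Lookup 466: h=10, probe 10,11,1,6,0 → found at 0.

5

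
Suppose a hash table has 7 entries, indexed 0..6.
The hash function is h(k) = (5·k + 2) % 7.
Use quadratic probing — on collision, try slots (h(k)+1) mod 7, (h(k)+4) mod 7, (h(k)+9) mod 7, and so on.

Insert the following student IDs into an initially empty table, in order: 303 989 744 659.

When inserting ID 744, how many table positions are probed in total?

3

Insert 303: h=5, slot 5 empty => index 5.
Insert 989: h=5, slot 5 occupied => index 6.
Insert 744: h=5, slots 5,6 occupied => index 2.
Insert 659: h=0, slot 0 empty => index 0.
Table: [659, _, 744, _, _, 303, 989]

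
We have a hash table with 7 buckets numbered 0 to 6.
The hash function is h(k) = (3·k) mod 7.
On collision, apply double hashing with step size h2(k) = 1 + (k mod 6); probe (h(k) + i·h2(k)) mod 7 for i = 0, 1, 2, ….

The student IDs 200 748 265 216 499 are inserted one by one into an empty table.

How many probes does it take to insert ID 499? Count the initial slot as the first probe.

Insert 200: h=5, slot 5 empty → index 5.
Insert 748: h=4, slot 4 empty → index 4.
Insert 265: h=4, h2=2, slot 4 occupied → index 6.
Insert 216: h=4, h2=1, slots 4,5,6 occupied → index 0.
Insert 499: h=6, h2=2, slot 6 occupied → index 1.
Table: [216, 499, ∅, ∅, 748, 200, 265]

2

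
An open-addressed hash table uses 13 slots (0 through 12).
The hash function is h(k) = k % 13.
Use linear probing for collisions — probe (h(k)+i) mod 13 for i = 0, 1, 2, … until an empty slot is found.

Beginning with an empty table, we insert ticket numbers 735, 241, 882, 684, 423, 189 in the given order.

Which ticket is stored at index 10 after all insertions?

423

735: h=7 → slot 7
241: h=7, probe 7,8 → slot 8
882: h=11 → slot 11
684: h=8, probe 8,9 → slot 9
423: h=7, probe 7,8,9,10 → slot 10
189: h=7, probe 7,8,9,10,11,12 → slot 12
Table: [_, _, _, _, _, _, _, 735, 241, 684, 423, 882, 189]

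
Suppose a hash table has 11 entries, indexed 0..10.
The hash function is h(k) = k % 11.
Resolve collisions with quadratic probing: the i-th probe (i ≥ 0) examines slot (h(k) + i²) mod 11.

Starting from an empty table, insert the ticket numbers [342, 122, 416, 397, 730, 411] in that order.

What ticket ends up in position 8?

411

342: h=1 => slot 1
122: h=1, probe 1,2 => slot 2
416: h=9 => slot 9
397: h=1, probe 1,2,5 => slot 5
730: h=4 => slot 4
411: h=4, probe 4,5,8 => slot 8
Table: [., 342, 122, ., 730, 397, ., ., 411, 416, .]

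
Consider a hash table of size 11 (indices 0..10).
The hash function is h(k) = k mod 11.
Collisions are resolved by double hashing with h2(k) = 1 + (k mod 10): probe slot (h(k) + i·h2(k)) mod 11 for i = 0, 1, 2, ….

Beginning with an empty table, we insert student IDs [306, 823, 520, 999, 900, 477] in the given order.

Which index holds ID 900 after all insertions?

306 hashes to 9; slot 9 is free => place at 9.
823 hashes to 9, h2=4; 9 taken => place at 2.
520 hashes to 3; slot 3 is free => place at 3.
999 hashes to 9, h2=10; 9 taken => place at 8.
900 hashes to 9, h2=1; 9 taken => place at 10.
477 hashes to 4; slot 4 is free => place at 4.
Table: [., ., 823, 520, 477, ., ., ., 999, 306, 900]

10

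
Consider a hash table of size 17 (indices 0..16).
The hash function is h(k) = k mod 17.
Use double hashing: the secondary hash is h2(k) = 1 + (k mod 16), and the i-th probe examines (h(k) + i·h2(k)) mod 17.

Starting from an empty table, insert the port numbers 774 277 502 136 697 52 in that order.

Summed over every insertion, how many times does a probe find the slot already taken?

Insert 774: h=9, slot 9 empty => index 9.
Insert 277: h=5, slot 5 empty => index 5.
Insert 502: h=9, h2=7, slot 9 occupied => index 16.
Insert 136: h=0, slot 0 empty => index 0.
Insert 697: h=0, h2=10, slot 0 occupied => index 10.
Insert 52: h=1, slot 1 empty => index 1.
Table: [136, 52, —, —, —, 277, —, —, —, 774, 697, —, —, —, —, —, 502]

2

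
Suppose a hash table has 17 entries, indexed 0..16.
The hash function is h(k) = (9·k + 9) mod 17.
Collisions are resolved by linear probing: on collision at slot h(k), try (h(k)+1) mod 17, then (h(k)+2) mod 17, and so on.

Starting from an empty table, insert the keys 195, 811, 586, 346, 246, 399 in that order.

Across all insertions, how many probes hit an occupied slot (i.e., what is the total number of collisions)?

Insert 195: h=13, slot 13 empty → index 13.
Insert 811: h=15, slot 15 empty → index 15.
Insert 586: h=13, slot 13 occupied → index 14.
Insert 346: h=12, slot 12 empty → index 12.
Insert 246: h=13, slots 13,14,15 occupied → index 16.
Insert 399: h=13, slots 13,14,15,16 occupied → index 0.
Table: [399, —, —, —, —, —, —, —, —, —, —, —, 346, 195, 586, 811, 246]

8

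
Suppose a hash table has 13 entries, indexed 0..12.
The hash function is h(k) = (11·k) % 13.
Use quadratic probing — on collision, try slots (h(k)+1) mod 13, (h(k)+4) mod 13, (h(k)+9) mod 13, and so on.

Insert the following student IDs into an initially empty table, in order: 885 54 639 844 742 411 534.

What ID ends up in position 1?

411

Insert 885: h=11, slot 11 empty => index 11.
Insert 54: h=9, slot 9 empty => index 9.
Insert 639: h=9, slot 9 occupied => index 10.
Insert 844: h=2, slot 2 empty => index 2.
Insert 742: h=11, slot 11 occupied => index 12.
Insert 411: h=10, slots 10,11 occupied => index 1.
Insert 534: h=11, slots 11,12,2 occupied => index 7.
Table: [-, 411, 844, -, -, -, -, 534, -, 54, 639, 885, 742]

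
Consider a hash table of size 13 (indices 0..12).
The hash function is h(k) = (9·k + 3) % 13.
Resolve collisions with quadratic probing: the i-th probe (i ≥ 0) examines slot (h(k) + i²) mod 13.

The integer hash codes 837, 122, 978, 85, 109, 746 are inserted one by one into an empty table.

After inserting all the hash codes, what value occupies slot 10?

837 hashes to 9; slot 9 is free → place at 9.
122 hashes to 9; 9 taken → place at 10.
978 hashes to 4; slot 4 is free → place at 4.
85 hashes to 1; slot 1 is free → place at 1.
109 hashes to 9; 9,10 taken → place at 0.
746 hashes to 9; 9,10,0 taken → place at 5.
Table: [109, 85, _, _, 978, 746, _, _, _, 837, 122, _, _]

122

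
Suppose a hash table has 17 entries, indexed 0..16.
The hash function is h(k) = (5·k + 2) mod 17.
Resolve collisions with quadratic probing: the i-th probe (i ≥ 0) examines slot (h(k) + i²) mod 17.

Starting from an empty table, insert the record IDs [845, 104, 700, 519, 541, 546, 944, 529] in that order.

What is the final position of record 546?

845: h=11 → slot 11
104: h=12 → slot 12
700: h=0 → slot 0
519: h=13 → slot 13
541: h=4 → slot 4
546: h=12, probe 12,13,16 → slot 16
944: h=13, probe 13,14 → slot 14
529: h=12, probe 12,13,16,4,11,3 → slot 3
Table: [700, _, _, 529, 541, _, _, _, _, _, _, 845, 104, 519, 944, _, 546]

16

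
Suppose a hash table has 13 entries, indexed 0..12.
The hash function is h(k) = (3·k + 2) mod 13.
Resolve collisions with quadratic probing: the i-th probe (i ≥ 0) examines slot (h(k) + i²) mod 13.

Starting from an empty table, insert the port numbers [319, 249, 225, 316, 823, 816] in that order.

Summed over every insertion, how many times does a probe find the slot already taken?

319: h=10 → slot 10
249: h=8 → slot 8
225: h=1 → slot 1
316: h=1, probe 1,2 → slot 2
823: h=1, probe 1,2,5 → slot 5
816: h=6 → slot 6
Table: [∅, 225, 316, ∅, ∅, 823, 816, ∅, 249, ∅, 319, ∅, ∅]

3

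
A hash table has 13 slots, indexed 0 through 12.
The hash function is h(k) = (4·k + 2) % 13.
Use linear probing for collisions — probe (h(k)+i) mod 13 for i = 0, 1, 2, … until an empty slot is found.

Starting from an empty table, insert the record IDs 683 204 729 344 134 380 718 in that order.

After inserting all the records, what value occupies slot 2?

683 hashes to 4; slot 4 is free -> place at 4.
204 hashes to 12; slot 12 is free -> place at 12.
729 hashes to 6; slot 6 is free -> place at 6.
344 hashes to 0; slot 0 is free -> place at 0.
134 hashes to 5; slot 5 is free -> place at 5.
380 hashes to 1; slot 1 is free -> place at 1.
718 hashes to 1; 1 taken -> place at 2.
Table: [344, 380, 718, —, 683, 134, 729, —, —, —, —, —, 204]

718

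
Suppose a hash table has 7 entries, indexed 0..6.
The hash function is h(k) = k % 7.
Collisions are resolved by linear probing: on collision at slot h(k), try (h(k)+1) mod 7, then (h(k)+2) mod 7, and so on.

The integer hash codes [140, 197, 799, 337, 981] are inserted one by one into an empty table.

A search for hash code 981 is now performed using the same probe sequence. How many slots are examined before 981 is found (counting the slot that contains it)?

Insert 140: h=0, slot 0 empty -> index 0.
Insert 197: h=1, slot 1 empty -> index 1.
Insert 799: h=1, slot 1 occupied -> index 2.
Insert 337: h=1, slots 1,2 occupied -> index 3.
Insert 981: h=1, slots 1,2,3 occupied -> index 4.
Table: [140, 197, 799, 337, 981, —, —]
Lookup 981: h=1, probe 1,2,3,4 → found at 4.

4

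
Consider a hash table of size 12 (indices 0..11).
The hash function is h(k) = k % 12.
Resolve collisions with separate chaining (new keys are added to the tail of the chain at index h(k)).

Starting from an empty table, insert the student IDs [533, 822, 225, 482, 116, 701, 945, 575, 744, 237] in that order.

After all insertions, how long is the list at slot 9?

3

533 → bucket 5
822 → bucket 6
225 → bucket 9
482 → bucket 2
116 → bucket 8
701 → bucket 5 (collision)
945 → bucket 9 (collision)
575 → bucket 11
744 → bucket 0
237 → bucket 9 (collision)
Final buckets:
0: 744
1: .
2: 482
3: .
4: .
5: 533 -> 701
6: 822
7: .
8: 116
9: 225 -> 945 -> 237
10: .
11: 575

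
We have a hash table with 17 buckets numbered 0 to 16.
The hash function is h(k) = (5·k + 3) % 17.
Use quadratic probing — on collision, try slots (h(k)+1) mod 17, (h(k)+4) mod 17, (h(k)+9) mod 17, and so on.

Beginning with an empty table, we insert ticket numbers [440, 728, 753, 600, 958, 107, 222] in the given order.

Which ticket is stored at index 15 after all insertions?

440 hashes to 10; slot 10 is free → place at 10.
728 hashes to 5; slot 5 is free → place at 5.
753 hashes to 11; slot 11 is free → place at 11.
600 hashes to 11; 11 taken → place at 12.
958 hashes to 16; slot 16 is free → place at 16.
107 hashes to 11; 11,12 taken → place at 15.
222 hashes to 8; slot 8 is free → place at 8.
Table: [., ., ., ., ., 728, ., ., 222, ., 440, 753, 600, ., ., 107, 958]

107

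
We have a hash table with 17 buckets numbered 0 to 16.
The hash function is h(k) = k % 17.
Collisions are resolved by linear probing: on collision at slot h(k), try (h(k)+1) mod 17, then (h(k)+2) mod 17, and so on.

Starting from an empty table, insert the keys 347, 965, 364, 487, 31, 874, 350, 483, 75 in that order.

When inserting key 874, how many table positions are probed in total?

347: h=7 => slot 7
965: h=13 => slot 13
364: h=7, probe 7,8 => slot 8
487: h=11 => slot 11
31: h=14 => slot 14
874: h=7, probe 7,8,9 => slot 9
350: h=10 => slot 10
483: h=7, probe 7,8,9,10,11,12 => slot 12
75: h=7, probe 7,8,9,10,11,12,13,14,15 => slot 15
Table: [∅, ∅, ∅, ∅, ∅, ∅, ∅, 347, 364, 874, 350, 487, 483, 965, 31, 75, ∅]

3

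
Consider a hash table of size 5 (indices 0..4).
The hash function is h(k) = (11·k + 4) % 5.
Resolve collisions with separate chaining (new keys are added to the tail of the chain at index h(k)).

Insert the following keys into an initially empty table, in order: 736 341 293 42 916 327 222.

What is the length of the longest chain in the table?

736 → bucket 0
341 → bucket 0 (collision)
293 → bucket 2
42 → bucket 1
916 → bucket 0 (collision)
327 → bucket 1 (collision)
222 → bucket 1 (collision)
Final buckets:
0: 736 -> 341 -> 916
1: 42 -> 327 -> 222
2: 293
3: ∅
4: ∅

3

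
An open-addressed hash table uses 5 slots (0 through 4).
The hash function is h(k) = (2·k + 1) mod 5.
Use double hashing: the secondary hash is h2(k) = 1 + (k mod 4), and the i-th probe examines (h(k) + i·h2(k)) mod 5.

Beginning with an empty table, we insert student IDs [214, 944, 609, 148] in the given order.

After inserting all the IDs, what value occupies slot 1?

214: h=4 => slot 4
944: h=4, h2=1, probe 4,0 => slot 0
609: h=4, h2=2, probe 4,1 => slot 1
148: h=2 => slot 2
Table: [944, 609, 148, —, 214]

609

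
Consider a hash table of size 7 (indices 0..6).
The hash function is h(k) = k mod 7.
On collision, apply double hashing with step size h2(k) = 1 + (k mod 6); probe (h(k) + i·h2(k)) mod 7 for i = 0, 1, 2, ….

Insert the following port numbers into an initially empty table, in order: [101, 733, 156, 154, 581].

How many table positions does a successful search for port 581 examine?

101: h=3 → slot 3
733: h=5 → slot 5
156: h=2 → slot 2
154: h=0 → slot 0
581: h=0, h2=6, probe 0,6 → slot 6
Table: [154, -, 156, 101, -, 733, 581]
Lookup 581: h=0, h2=6, probe 0,6 → found at 6.

2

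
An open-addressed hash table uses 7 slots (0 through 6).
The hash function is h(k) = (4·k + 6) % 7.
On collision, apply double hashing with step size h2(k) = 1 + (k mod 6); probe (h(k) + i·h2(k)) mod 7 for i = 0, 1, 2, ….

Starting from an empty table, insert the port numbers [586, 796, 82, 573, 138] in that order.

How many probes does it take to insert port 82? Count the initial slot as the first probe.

3

586: h=5 → slot 5
796: h=5, h2=5, probe 5,3 → slot 3
82: h=5, h2=5, probe 5,3,1 → slot 1
573: h=2 → slot 2
138: h=5, h2=1, probe 5,6 → slot 6
Table: [∅, 82, 573, 796, ∅, 586, 138]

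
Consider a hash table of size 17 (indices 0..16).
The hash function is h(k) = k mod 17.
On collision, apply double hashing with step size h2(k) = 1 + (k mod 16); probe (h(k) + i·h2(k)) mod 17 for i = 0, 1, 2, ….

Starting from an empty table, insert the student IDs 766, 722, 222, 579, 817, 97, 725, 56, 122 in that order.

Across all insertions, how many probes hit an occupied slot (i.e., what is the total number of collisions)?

766 hashes to 1; slot 1 is free → place at 1.
722 hashes to 8; slot 8 is free → place at 8.
222 hashes to 1, h2=15; 1 taken → place at 16.
579 hashes to 1, h2=4; 1 taken → place at 5.
817 hashes to 1, h2=2; 1 taken → place at 3.
97 hashes to 12; slot 12 is free → place at 12.
725 hashes to 11; slot 11 is free → place at 11.
56 hashes to 5, h2=9; 5 taken → place at 14.
122 hashes to 3, h2=11; 3,14,8 taken → place at 2.
Table: [_, 766, 122, 817, _, 579, _, _, 722, _, _, 725, 97, _, 56, _, 222]

7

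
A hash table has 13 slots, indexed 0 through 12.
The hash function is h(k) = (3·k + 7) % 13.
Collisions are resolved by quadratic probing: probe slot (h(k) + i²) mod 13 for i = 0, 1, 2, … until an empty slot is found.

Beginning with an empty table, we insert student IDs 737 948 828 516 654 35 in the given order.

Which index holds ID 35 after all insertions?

Insert 737: h=8, slot 8 empty -> index 8.
Insert 948: h=4, slot 4 empty -> index 4.
Insert 828: h=8, slot 8 occupied -> index 9.
Insert 516: h=8, slots 8,9 occupied -> index 12.
Insert 654: h=6, slot 6 empty -> index 6.
Insert 35: h=8, slots 8,9,12,4 occupied -> index 11.
Table: [., ., ., ., 948, ., 654, ., 737, 828, ., 35, 516]

11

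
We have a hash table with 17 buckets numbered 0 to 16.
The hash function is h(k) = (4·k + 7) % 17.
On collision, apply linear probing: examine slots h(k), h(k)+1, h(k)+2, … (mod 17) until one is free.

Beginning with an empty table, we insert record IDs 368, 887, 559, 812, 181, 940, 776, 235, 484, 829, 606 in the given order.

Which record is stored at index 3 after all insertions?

776

Insert 368: h=0, slot 0 empty → index 0.
Insert 887: h=2, slot 2 empty → index 2.
Insert 559: h=16, slot 16 empty → index 16.
Insert 812: h=8, slot 8 empty → index 8.
Insert 181: h=0, slot 0 occupied → index 1.
Insert 940: h=10, slot 10 empty → index 10.
Insert 776: h=0, slots 0,1,2 occupied → index 3.
Insert 235: h=12, slot 12 empty → index 12.
Insert 484: h=5, slot 5 empty → index 5.
Insert 829: h=8, slot 8 occupied → index 9.
Insert 606: h=0, slots 0,1,2,3 occupied → index 4.
Table: [368, 181, 887, 776, 606, 484, _, _, 812, 829, 940, _, 235, _, _, _, 559]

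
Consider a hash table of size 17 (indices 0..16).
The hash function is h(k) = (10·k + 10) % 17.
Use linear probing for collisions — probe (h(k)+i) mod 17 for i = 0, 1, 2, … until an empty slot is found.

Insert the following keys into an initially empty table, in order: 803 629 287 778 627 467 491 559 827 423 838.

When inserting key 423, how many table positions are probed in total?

Insert 803: h=16, slot 16 empty => index 16.
Insert 629: h=10, slot 10 empty => index 10.
Insert 287: h=7, slot 7 empty => index 7.
Insert 778: h=4, slot 4 empty => index 4.
Insert 627: h=7, slot 7 occupied => index 8.
Insert 467: h=5, slot 5 empty => index 5.
Insert 491: h=7, slots 7,8 occupied => index 9.
Insert 559: h=7, slots 7,8,9,10 occupied => index 11.
Insert 827: h=1, slot 1 empty => index 1.
Insert 423: h=7, slots 7,8,9,10,11 occupied => index 12.
Insert 838: h=9, slots 9,10,11,12 occupied => index 13.
Table: [-, 827, -, -, 778, 467, -, 287, 627, 491, 629, 559, 423, 838, -, -, 803]

6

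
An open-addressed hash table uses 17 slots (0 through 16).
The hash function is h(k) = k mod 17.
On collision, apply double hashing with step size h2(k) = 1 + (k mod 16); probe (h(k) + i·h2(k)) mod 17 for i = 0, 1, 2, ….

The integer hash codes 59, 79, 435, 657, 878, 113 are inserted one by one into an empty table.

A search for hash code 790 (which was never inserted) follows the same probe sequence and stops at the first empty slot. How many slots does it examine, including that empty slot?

3

Insert 59: h=8, slot 8 empty → index 8.
Insert 79: h=11, slot 11 empty → index 11.
Insert 435: h=10, slot 10 empty → index 10.
Insert 657: h=11, h2=2, slot 11 occupied → index 13.
Insert 878: h=11, h2=15, slot 11 occupied → index 9.
Insert 113: h=11, h2=2, slots 11,13 occupied → index 15.
Table: [—, —, —, —, —, —, —, —, 59, 878, 435, 79, —, 657, —, 113, —]
Lookup 790: h=8, h2=7, probe 8,15,5 → slot 5 empty, not found.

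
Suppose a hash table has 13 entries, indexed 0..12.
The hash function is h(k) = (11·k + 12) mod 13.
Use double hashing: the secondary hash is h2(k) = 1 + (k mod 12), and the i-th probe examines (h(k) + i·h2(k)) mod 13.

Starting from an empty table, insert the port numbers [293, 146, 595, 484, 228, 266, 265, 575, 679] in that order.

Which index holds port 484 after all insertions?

293 hashes to 11; slot 11 is free -> place at 11.
146 hashes to 6; slot 6 is free -> place at 6.
595 hashes to 5; slot 5 is free -> place at 5.
484 hashes to 6, h2=5; 6,11 taken -> place at 3.
228 hashes to 11, h2=1; 11 taken -> place at 12.
266 hashes to 0; slot 0 is free -> place at 0.
265 hashes to 2; slot 2 is free -> place at 2.
575 hashes to 6, h2=12; 6,5 taken -> place at 4.
679 hashes to 6, h2=8; 6 taken -> place at 1.
Table: [266, 679, 265, 484, 575, 595, 146, ∅, ∅, ∅, ∅, 293, 228]

3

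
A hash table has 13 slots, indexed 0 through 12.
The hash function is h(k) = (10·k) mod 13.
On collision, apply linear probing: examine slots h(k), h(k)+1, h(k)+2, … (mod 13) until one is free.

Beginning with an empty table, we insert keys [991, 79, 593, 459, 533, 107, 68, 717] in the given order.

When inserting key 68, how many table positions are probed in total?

Insert 991: h=4, slot 4 empty → index 4.
Insert 79: h=10, slot 10 empty → index 10.
Insert 593: h=2, slot 2 empty → index 2.
Insert 459: h=1, slot 1 empty → index 1.
Insert 533: h=0, slot 0 empty → index 0.
Insert 107: h=4, slot 4 occupied → index 5.
Insert 68: h=4, slots 4,5 occupied → index 6.
Insert 717: h=7, slot 7 empty → index 7.
Table: [533, 459, 593, ., 991, 107, 68, 717, ., ., 79, ., .]

3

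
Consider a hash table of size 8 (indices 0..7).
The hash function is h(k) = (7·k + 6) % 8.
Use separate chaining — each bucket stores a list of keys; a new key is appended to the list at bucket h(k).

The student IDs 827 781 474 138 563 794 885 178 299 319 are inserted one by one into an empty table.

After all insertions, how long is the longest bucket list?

Insert 827: h=3, bucket 3 empty → new chain.
Insert 781: h=1, bucket 1 empty → new chain.
Insert 474: h=4, bucket 4 empty → new chain.
Insert 138: h=4, bucket 4 nonempty → append to chain.
Insert 563: h=3, bucket 3 nonempty → append to chain.
Insert 794: h=4, bucket 4 nonempty → append to chain.
Insert 885: h=1, bucket 1 nonempty → append to chain.
Insert 178: h=4, bucket 4 nonempty → append to chain.
Insert 299: h=3, bucket 3 nonempty → append to chain.
Insert 319: h=7, bucket 7 empty → new chain.
Final buckets:
0: —
1: 781 -> 885
2: —
3: 827 -> 563 -> 299
4: 474 -> 138 -> 794 -> 178
5: —
6: —
7: 319

4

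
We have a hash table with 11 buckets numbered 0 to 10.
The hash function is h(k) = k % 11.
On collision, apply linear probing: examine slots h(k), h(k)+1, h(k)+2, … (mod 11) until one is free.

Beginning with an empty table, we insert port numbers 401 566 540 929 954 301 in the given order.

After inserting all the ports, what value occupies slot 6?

566

401: h=5 → slot 5
566: h=5, probe 5,6 → slot 6
540: h=1 → slot 1
929: h=5, probe 5,6,7 → slot 7
954: h=8 → slot 8
301: h=4 → slot 4
Table: [∅, 540, ∅, ∅, 301, 401, 566, 929, 954, ∅, ∅]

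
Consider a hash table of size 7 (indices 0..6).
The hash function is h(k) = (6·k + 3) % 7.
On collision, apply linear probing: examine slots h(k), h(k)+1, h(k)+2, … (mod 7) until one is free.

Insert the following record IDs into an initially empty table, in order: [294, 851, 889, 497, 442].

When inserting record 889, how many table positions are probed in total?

Insert 294: h=3, slot 3 empty -> index 3.
Insert 851: h=6, slot 6 empty -> index 6.
Insert 889: h=3, slot 3 occupied -> index 4.
Insert 497: h=3, slots 3,4 occupied -> index 5.
Insert 442: h=2, slot 2 empty -> index 2.
Table: [—, —, 442, 294, 889, 497, 851]

2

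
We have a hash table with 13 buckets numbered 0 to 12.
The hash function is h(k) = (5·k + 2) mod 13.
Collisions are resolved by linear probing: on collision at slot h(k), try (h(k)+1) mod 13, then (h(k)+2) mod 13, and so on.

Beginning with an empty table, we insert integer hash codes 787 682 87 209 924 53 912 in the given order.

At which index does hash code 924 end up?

9

Insert 787: h=11, slot 11 empty => index 11.
Insert 682: h=6, slot 6 empty => index 6.
Insert 87: h=8, slot 8 empty => index 8.
Insert 209: h=7, slot 7 empty => index 7.
Insert 924: h=7, slots 7,8 occupied => index 9.
Insert 53: h=7, slots 7,8,9 occupied => index 10.
Insert 912: h=12, slot 12 empty => index 12.
Table: [—, —, —, —, —, —, 682, 209, 87, 924, 53, 787, 912]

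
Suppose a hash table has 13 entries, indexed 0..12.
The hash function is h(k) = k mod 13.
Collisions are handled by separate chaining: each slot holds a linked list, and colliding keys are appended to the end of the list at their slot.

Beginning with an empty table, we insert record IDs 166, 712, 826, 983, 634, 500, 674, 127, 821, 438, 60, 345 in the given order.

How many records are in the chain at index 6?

Insert 166: h=10, bucket 10 empty -> new chain.
Insert 712: h=10, bucket 10 nonempty -> append to chain.
Insert 826: h=7, bucket 7 empty -> new chain.
Insert 983: h=8, bucket 8 empty -> new chain.
Insert 634: h=10, bucket 10 nonempty -> append to chain.
Insert 500: h=6, bucket 6 empty -> new chain.
Insert 674: h=11, bucket 11 empty -> new chain.
Insert 127: h=10, bucket 10 nonempty -> append to chain.
Insert 821: h=2, bucket 2 empty -> new chain.
Insert 438: h=9, bucket 9 empty -> new chain.
Insert 60: h=8, bucket 8 nonempty -> append to chain.
Insert 345: h=7, bucket 7 nonempty -> append to chain.
Final buckets:
0: .
1: .
2: 821
3: .
4: .
5: .
6: 500
7: 826 -> 345
8: 983 -> 60
9: 438
10: 166 -> 712 -> 634 -> 127
11: 674
12: .

1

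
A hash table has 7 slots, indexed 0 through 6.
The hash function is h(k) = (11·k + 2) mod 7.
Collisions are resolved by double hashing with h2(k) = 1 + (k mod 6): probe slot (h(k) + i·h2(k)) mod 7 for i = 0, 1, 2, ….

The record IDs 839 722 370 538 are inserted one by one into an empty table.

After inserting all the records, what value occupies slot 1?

538

839: h=5 => slot 5
722: h=6 => slot 6
370: h=5, h2=5, probe 5,3 => slot 3
538: h=5, h2=5, probe 5,3,1 => slot 1
Table: [—, 538, —, 370, —, 839, 722]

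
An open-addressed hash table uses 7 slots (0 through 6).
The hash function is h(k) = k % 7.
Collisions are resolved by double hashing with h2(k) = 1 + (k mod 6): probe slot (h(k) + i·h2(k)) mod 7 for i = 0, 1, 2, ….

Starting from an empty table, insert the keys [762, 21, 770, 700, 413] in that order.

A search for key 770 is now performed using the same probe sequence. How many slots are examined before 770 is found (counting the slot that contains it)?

762: h=6 => slot 6
21: h=0 => slot 0
770: h=0, h2=3, probe 0,3 => slot 3
700: h=0, h2=5, probe 0,5 => slot 5
413: h=0, h2=6, probe 0,6,5,4 => slot 4
Table: [21, _, _, 770, 413, 700, 762]
Lookup 770: h=0, h2=3, probe 0,3 → found at 3.

2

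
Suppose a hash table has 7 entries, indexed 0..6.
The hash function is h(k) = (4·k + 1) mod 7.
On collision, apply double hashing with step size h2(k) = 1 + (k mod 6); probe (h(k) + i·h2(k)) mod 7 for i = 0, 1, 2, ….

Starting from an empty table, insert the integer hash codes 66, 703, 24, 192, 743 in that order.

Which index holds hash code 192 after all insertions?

66 hashes to 6; slot 6 is free -> place at 6.
703 hashes to 6, h2=2; 6 taken -> place at 1.
24 hashes to 6, h2=1; 6 taken -> place at 0.
192 hashes to 6, h2=1; 6,0,1 taken -> place at 2.
743 hashes to 5; slot 5 is free -> place at 5.
Table: [24, 703, 192, _, _, 743, 66]

2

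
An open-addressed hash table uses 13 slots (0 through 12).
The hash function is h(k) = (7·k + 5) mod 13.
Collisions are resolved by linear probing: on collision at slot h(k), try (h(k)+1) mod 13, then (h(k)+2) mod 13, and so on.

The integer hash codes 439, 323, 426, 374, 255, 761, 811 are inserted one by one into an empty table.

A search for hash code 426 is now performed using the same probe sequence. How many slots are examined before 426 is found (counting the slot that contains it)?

439: h=10 => slot 10
323: h=4 => slot 4
426: h=10, probe 10,11 => slot 11
374: h=10, probe 10,11,12 => slot 12
255: h=9 => slot 9
761: h=2 => slot 2
811: h=1 => slot 1
Table: [-, 811, 761, -, 323, -, -, -, -, 255, 439, 426, 374]
Lookup 426: h=10, probe 10,11 → found at 11.

2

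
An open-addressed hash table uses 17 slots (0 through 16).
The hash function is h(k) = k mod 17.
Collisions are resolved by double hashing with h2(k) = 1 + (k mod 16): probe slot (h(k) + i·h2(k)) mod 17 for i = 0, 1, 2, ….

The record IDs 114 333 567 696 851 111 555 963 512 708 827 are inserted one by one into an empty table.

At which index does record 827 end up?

13

Insert 114: h=12, slot 12 empty -> index 12.
Insert 333: h=10, slot 10 empty -> index 10.
Insert 567: h=6, slot 6 empty -> index 6.
Insert 696: h=16, slot 16 empty -> index 16.
Insert 851: h=1, slot 1 empty -> index 1.
Insert 111: h=9, slot 9 empty -> index 9.
Insert 555: h=11, slot 11 empty -> index 11.
Insert 963: h=11, h2=4, slot 11 occupied -> index 15.
Insert 512: h=2, slot 2 empty -> index 2.
Insert 708: h=11, h2=5, slots 11,16 occupied -> index 4.
Insert 827: h=11, h2=12, slots 11,6,1 occupied -> index 13.
Table: [—, 851, 512, —, 708, —, 567, —, —, 111, 333, 555, 114, 827, —, 963, 696]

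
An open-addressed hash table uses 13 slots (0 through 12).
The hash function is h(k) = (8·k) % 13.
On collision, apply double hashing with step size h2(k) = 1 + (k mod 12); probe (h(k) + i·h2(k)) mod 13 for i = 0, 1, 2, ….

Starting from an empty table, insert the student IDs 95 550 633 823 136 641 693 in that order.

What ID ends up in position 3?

95 hashes to 6; slot 6 is free => place at 6.
550 hashes to 6, h2=11; 6 taken => place at 4.
633 hashes to 7; slot 7 is free => place at 7.
823 hashes to 6, h2=8; 6 taken => place at 1.
136 hashes to 9; slot 9 is free => place at 9.
641 hashes to 6, h2=6; 6 taken => place at 12.
693 hashes to 6, h2=10; 6 taken => place at 3.
Table: [∅, 823, ∅, 693, 550, ∅, 95, 633, ∅, 136, ∅, ∅, 641]

693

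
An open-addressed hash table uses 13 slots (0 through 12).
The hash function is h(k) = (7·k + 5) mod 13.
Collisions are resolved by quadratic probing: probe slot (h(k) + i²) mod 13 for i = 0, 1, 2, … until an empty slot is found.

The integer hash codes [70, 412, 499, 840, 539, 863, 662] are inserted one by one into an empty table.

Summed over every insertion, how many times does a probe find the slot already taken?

3

70 hashes to 1; slot 1 is free -> place at 1.
412 hashes to 3; slot 3 is free -> place at 3.
499 hashes to 1; 1 taken -> place at 2.
840 hashes to 9; slot 9 is free -> place at 9.
539 hashes to 8; slot 8 is free -> place at 8.
863 hashes to 1; 1,2 taken -> place at 5.
662 hashes to 11; slot 11 is free -> place at 11.
Table: [∅, 70, 499, 412, ∅, 863, ∅, ∅, 539, 840, ∅, 662, ∅]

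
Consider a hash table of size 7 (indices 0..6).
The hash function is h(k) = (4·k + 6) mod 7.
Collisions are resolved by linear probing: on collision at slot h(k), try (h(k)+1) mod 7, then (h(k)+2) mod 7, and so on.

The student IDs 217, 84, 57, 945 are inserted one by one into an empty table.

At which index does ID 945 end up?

1

217: h=6 -> slot 6
84: h=6, probe 6,0 -> slot 0
57: h=3 -> slot 3
945: h=6, probe 6,0,1 -> slot 1
Table: [84, 945, ∅, 57, ∅, ∅, 217]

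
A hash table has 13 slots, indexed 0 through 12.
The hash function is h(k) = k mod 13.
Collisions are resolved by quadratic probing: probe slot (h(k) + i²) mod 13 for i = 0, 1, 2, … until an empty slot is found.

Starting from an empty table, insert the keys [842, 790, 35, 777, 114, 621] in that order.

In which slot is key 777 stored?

842: h=10 -> slot 10
790: h=10, probe 10,11 -> slot 11
35: h=9 -> slot 9
777: h=10, probe 10,11,1 -> slot 1
114: h=10, probe 10,11,1,6 -> slot 6
621: h=10, probe 10,11,1,6,0 -> slot 0
Table: [621, 777, -, -, -, -, 114, -, -, 35, 842, 790, -]

1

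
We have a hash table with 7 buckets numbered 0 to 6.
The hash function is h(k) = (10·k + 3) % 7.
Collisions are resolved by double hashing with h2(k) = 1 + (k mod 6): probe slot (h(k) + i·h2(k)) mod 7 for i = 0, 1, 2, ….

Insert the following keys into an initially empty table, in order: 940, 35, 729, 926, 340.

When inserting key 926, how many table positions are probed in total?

2

940 hashes to 2; slot 2 is free → place at 2.
35 hashes to 3; slot 3 is free → place at 3.
729 hashes to 6; slot 6 is free → place at 6.
926 hashes to 2, h2=3; 2 taken → place at 5.
340 hashes to 1; slot 1 is free → place at 1.
Table: [_, 340, 940, 35, _, 926, 729]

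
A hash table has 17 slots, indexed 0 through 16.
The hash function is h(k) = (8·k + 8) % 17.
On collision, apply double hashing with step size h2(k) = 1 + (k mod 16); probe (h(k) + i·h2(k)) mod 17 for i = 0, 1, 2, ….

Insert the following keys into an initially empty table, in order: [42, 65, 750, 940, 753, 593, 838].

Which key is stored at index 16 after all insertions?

753

42 hashes to 4; slot 4 is free → place at 4.
65 hashes to 1; slot 1 is free → place at 1.
750 hashes to 7; slot 7 is free → place at 7.
940 hashes to 14; slot 14 is free → place at 14.
753 hashes to 14, h2=2; 14 taken → place at 16.
593 hashes to 9; slot 9 is free → place at 9.
838 hashes to 14, h2=7; 14,4 taken → place at 11.
Table: [—, 65, —, —, 42, —, —, 750, —, 593, —, 838, —, —, 940, —, 753]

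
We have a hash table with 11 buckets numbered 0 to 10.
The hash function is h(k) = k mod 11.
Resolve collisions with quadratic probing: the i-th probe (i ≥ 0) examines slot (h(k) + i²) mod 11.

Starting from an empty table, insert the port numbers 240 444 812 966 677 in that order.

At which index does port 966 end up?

2

240 hashes to 9; slot 9 is free -> place at 9.
444 hashes to 4; slot 4 is free -> place at 4.
812 hashes to 9; 9 taken -> place at 10.
966 hashes to 9; 9,10 taken -> place at 2.
677 hashes to 6; slot 6 is free -> place at 6.
Table: [., ., 966, ., 444, ., 677, ., ., 240, 812]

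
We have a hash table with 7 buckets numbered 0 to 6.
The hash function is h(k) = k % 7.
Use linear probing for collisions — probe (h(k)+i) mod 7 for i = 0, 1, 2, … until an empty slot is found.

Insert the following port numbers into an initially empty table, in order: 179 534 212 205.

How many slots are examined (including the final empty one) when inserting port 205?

179 hashes to 4; slot 4 is free => place at 4.
534 hashes to 2; slot 2 is free => place at 2.
212 hashes to 2; 2 taken => place at 3.
205 hashes to 2; 2,3,4 taken => place at 5.
Table: [-, -, 534, 212, 179, 205, -]

4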